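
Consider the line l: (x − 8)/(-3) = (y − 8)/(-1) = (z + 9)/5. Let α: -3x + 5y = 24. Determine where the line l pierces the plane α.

(2, 6, 1)

l has direction (-3, -1, 5) through (8, 8, -9).
Substitute r = (8, 8, -9) + t(-3, -1, 5) into the plane: 16 + 4t = 24, so t = 2.
Intersection: (8, 8, -9) + 2·(-3, -1, 5) = (2, 6, 1).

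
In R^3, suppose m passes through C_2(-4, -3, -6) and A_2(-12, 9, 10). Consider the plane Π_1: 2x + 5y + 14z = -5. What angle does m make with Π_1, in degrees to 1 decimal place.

56.0

A direction vector for m is A_2 − C_2 = (-8, 12, 16).
sin θ = |n·v| / (|n||v|) = |268| / (√225 · √464) = 0.82944.
θ ≈ 56.0°.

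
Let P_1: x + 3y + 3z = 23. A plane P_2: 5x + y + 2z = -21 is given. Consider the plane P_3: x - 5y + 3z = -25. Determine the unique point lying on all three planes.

Solving the 3×3 linear system x + 3y + 3z = 23, 5x + y + 2z = -21, x - 5y + 3z = -25 (e.g. by elimination or Cramer's rule, determinant = -104) gives (-7, 6, 4).

(-7, 6, 4)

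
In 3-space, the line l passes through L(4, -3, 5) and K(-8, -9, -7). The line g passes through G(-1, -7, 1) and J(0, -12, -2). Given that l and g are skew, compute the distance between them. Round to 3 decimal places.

1.504

A direction vector for l is K − L = (-12, -6, -12).
A direction vector for g is J − G = (1, -5, -3).
Common perpendicular direction n = (-12, -6, -12) × (1, -5, -3) = (-42, -48, 66).
With w = (-1, -7, 1) − (4, -3, 5) = (-5, -4, -4), w · n = 138.
Distance = |w · n| / |n| = |138| / √8424 ≈ 1.504.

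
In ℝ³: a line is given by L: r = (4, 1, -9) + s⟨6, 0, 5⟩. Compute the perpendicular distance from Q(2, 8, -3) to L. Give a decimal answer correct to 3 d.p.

Taking (4, 1, -9) on L with direction v = (6, 0, 5): w = Q − (4, 1, -9) = (-2, 7, 6), and w × v = (35, 46, -42).
Distance = |w × v| / |v| = √5105 / √61 ≈ 9.148.

9.148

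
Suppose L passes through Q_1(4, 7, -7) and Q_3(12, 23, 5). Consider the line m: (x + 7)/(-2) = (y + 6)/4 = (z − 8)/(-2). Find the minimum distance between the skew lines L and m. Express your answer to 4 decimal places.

A direction vector for L is Q_3 − Q_1 = (8, 16, 12).
m has direction (-2, 4, -2) through (-7, -6, 8).
Common perpendicular direction n = (8, 16, 12) × (-2, 4, -2) = (-80, -8, 64).
With w = (-7, -6, 8) − (4, 7, -7) = (-11, -13, 15), w · n = 1944.
Distance = |w · n| / |n| = |1944| / √10560 ≈ 18.9175.

18.9175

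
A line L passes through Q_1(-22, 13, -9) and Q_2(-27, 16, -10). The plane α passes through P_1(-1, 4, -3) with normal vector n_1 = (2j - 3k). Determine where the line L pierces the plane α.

(-2, 1, -5)

A direction vector for L is Q_2 − Q_1 = (-5, 3, -1).
α: n_1·r = n_1·P_1 gives 2y - 3z = 17.
Substitute r = (-22, 13, -9) + t(-5, 3, -1) into the plane: 53 + 9t = 17, so t = -4.
Intersection: (-22, 13, -9) + (-4)·(-5, 3, -1) = (-2, 1, -5).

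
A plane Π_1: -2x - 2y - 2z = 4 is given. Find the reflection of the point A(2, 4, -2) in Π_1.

λ = (n·A − d)/|n|² = (-8 − 4)/12 = -1.
Reflection = A − 2λn = (2, 4, -2) − (-2)·(-2, -2, -2) = (-2, 0, -6).

(-2, 0, -6)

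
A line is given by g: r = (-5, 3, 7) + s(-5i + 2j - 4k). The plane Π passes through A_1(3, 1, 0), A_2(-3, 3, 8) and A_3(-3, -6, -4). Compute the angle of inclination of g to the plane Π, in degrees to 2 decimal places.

A_1A_2 = (-6, 2, 8), A_1A_3 = (-6, -7, -4); a normal to Π is A_1A_2 × A_1A_3 = (48, -72, 54).
Using A_1: Π has equation 48x - 72y + 54z = 72.
sin θ = |n·v| / (|n||v|) = |-600| / (√10404 · √45) = 0.87689.
θ ≈ 61.27°.

61.27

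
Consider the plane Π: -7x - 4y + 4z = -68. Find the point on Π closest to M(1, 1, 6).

(8, 5, 2)

Foot = M − λn with λ = (n·M − d)/|n|² = (13 − (-68))/81 = 1.
Foot = (1, 1, 6) − 1·(-7, -4, 4) = (8, 5, 2).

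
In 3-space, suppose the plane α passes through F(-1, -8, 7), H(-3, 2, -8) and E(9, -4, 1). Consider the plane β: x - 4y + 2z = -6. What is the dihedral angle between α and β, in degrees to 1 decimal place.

FH = (-2, 10, -15), FE = (10, 4, -6); a normal to α is FH × FE = (0, -162, -108).
Using F: α has equation -162y - 108z = 540.
cos θ = |n₁·n₂| / (|n₁||n₂|) = |432| / (√37908 · √21).
θ = arccos(0.48418) ≈ 61.0°.

61.0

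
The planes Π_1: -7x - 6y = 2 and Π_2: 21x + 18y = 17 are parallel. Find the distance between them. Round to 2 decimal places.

Rescale Π_2 by 1/(-3): -7x - 6y = -17/3. Then distance = |2 − (-17/3)| / √85 ≈ 0.83.

0.83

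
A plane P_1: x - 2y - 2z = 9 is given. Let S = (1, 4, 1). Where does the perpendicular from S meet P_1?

Foot = S − λn with λ = (n·S − d)/|n|² = (-9 − 9)/9 = -2.
Foot = (1, 4, 1) − (-2)·(1, -2, -2) = (3, 0, -3).

(3, 0, -3)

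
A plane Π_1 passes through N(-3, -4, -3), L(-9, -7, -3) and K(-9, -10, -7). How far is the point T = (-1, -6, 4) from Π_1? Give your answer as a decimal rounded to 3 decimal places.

NL = (-6, -3, 0), NK = (-6, -6, -4); a normal to Π_1 is NL × NK = (12, -24, 18).
Using N: Π_1 has equation 12x - 24y + 18z = 6.
n·T − d = (12)·(-1) + (-24)·(-6) + (18)·(4) − 6 = 198; |n| = √1044.
Distance = |198| / √1044 = 198/√1044 ≈ 6.128.

6.128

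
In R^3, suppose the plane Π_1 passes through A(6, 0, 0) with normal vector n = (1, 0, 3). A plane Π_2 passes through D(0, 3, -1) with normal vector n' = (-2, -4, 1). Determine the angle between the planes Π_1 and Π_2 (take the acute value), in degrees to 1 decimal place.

Π_1: n·r = n·A gives x + 3z = 6.
Π_2: n'·r = n'·D gives -2x - 4y + z = -13.
cos θ = |n₁·n₂| / (|n₁||n₂|) = |1| / (√10 · √21).
θ = arccos(0.06901) ≈ 86.0°.

86.0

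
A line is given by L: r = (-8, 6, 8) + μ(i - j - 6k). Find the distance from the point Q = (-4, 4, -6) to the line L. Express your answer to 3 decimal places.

Taking (-8, 6, 8) on L with direction v = (1, -1, -6): w = Q − (-8, 6, 8) = (4, -2, -14), and w × v = (-2, 10, -2).
Distance = |w × v| / |v| = √108 / √38 ≈ 1.686.

1.686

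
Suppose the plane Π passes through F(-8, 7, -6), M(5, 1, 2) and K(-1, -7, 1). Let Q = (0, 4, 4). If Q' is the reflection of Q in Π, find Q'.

(4, 2, -4)

FM = (13, -6, 8), FK = (7, -14, 7); a normal to Π is FM × FK = (70, -35, -140).
Using F: Π has equation 70x - 35y - 140z = 35.
λ = (n·Q − d)/|n|² = (-700 − 35)/25725 = -1/35.
Reflection = Q − 2λn = (0, 4, 4) − (-2/35)·(70, -35, -140) = (4, 2, -4).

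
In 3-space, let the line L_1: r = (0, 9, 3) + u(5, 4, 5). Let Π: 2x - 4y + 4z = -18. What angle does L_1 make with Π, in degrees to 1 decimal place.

16.7

sin θ = |n·v| / (|n||v|) = |14| / (√36 · √66) = 0.28721.
θ ≈ 16.7°.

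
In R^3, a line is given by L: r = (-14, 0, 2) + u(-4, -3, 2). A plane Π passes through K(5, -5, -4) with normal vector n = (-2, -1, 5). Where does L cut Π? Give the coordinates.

Π: n·r = n·K gives -2x - y + 5z = -25.
Substitute r = (-14, 0, 2) + t(-4, -3, 2) into the plane: 38 + 21t = -25, so t = -3.
Intersection: (-14, 0, 2) + (-3)·(-4, -3, 2) = (-2, 9, -4).

(-2, 9, -4)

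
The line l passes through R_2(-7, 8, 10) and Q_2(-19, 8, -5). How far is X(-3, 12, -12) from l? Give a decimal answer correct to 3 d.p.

A direction vector for l is Q_2 − R_2 = (-12, 0, -15).
Taking (-7, 8, 10) on l with direction v = (-12, 0, -15): w = X − (-7, 8, 10) = (4, 4, -22), and w × v = (-60, 324, 48).
Distance = |w × v| / |v| = √110880 / √369 ≈ 17.335.

17.335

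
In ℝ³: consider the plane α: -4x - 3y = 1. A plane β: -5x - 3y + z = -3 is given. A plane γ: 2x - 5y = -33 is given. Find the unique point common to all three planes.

Solving the 3×3 linear system -4x - 3y = 1, -5x - 3y + z = -3, 2x - 5y = -33 (e.g. by elimination or Cramer's rule, determinant = -26) gives (-4, 5, -8).

(-4, 5, -8)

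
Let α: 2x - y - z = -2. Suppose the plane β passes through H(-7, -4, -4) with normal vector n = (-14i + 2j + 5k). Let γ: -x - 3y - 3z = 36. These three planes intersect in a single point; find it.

β: n·r = n·H gives -14x + 2y + 5z = 70.
Solving the 3×3 linear system 2x - y - z = -2, -14x + 2y + 5z = 70, -x - 3y - 3z = 36 (e.g. by elimination or Cramer's rule, determinant = 21) gives (-6, -12, 2).

(-6, -12, 2)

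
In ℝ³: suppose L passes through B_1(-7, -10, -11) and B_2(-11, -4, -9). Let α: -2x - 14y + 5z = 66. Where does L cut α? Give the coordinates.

(-9, -7, -10)

A direction vector for L is B_2 − B_1 = (-4, 6, 2).
Substitute r = (-7, -10, -11) + t(-4, 6, 2) into the plane: 99 + (-66)t = 66, so t = 1/2.
Intersection: (-7, -10, -11) + (1/2)·(-4, 6, 2) = (-9, -7, -10).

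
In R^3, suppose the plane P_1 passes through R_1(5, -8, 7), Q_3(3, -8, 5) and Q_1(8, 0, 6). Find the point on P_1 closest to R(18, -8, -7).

(6, -2, 5)

R_1Q_3 = (-2, 0, -2), R_1Q_1 = (3, 8, -1); a normal to P_1 is R_1Q_3 × R_1Q_1 = (16, -8, -16).
Using R_1: P_1 has equation 16x - 8y - 16z = 32.
Foot = R − λn with λ = (n·R − d)/|n|² = (464 − 32)/576 = 3/4.
Foot = (18, -8, -7) − (3/4)·(16, -8, -16) = (6, -2, 5).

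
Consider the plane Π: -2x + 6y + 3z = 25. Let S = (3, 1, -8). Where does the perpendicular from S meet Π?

Foot = S − λn with λ = (n·S − d)/|n|² = (-24 − 25)/49 = -1.
Foot = (3, 1, -8) − (-1)·(-2, 6, 3) = (1, 7, -5).

(1, 7, -5)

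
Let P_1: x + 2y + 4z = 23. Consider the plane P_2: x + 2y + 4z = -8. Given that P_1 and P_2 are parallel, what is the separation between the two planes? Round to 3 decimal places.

6.765

Same normal n = (1, 2, 4) with |n| = √21; distance = |23 − (-8)| / |n| = 31/√21 ≈ 6.765.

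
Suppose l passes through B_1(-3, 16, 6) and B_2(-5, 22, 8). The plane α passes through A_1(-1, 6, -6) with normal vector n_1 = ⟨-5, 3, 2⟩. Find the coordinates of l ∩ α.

(1, 4, 2)

A direction vector for l is B_2 − B_1 = (-2, 6, 2).
α: n_1·r = n_1·A_1 gives -5x + 3y + 2z = 11.
Substitute r = (-3, 16, 6) + t(-2, 6, 2) into the plane: 75 + 32t = 11, so t = -2.
Intersection: (-3, 16, 6) + (-2)·(-2, 6, 2) = (1, 4, 2).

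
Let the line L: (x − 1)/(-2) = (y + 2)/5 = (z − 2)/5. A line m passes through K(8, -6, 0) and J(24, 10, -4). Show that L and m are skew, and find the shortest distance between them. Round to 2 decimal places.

4.59

L has direction (-2, 5, 5) through (1, -2, 2).
A direction vector for m is J − K = (16, 16, -4).
Common perpendicular direction n = (-2, 5, 5) × (16, 16, -4) = (-100, 72, -112).
With w = (8, -6, 0) − (1, -2, 2) = (7, -4, -2), w · n = -764.
Since n ≠ 0 the lines are not parallel, and w · n = -764 ≠ 0 so they do not intersect; hence they are skew.
Distance = |w · n| / |n| = |-764| / √27728 ≈ 4.59.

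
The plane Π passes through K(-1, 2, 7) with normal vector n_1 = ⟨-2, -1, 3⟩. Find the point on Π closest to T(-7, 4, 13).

(-3, 6, 7)

Π: n_1·r = n_1·K gives -2x - y + 3z = 21.
Foot = T − λn with λ = (n·T − d)/|n|² = (49 − 21)/14 = 2.
Foot = (-7, 4, 13) − 2·(-2, -1, 3) = (-3, 6, 7).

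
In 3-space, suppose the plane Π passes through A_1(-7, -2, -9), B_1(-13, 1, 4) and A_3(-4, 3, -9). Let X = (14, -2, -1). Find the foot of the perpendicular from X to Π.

A_1B_1 = (-6, 3, 13), A_1A_3 = (3, 5, 0); a normal to Π is A_1B_1 × A_1A_3 = (-65, 39, -39).
Using A_1: Π has equation -65x + 39y - 39z = 728.
Foot = X − λn with λ = (n·X − d)/|n|² = (-949 − 728)/7267 = -3/13.
Foot = (14, -2, -1) − (-3/13)·(-65, 39, -39) = (-1, 7, -10).

(-1, 7, -10)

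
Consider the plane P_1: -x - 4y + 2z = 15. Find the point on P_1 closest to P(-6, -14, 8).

Foot = P − λn with λ = (n·P − d)/|n|² = (78 − 15)/21 = 3.
Foot = (-6, -14, 8) − 3·(-1, -4, 2) = (-3, -2, 2).

(-3, -2, 2)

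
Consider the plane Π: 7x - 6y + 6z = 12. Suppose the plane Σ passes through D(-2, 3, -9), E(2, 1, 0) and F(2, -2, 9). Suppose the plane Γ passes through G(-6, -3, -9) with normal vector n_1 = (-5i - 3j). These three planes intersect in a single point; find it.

(-6, -3, 6)

DE = (4, -2, 9), DF = (4, -5, 18); a normal to Σ is DE × DF = (9, -36, -12).
Using D: Σ has equation 9x - 36y - 12z = -18.
Γ: n_1·r = n_1·G gives -5x - 3y = 39.
Solving the 3×3 linear system 7x - 6y + 6z = 12, 9x - 36y - 12z = -18, -5x - 3y = 39 (e.g. by elimination or Cramer's rule, determinant = -1854) gives (-6, -3, 6).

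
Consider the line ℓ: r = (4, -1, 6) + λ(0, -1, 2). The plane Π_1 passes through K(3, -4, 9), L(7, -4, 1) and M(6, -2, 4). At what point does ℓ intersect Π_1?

(4, -2, 8)

KL = (4, 0, -8), KM = (3, 2, -5); a normal to Π_1 is KL × KM = (16, -4, 8).
Using K: Π_1 has equation 16x - 4y + 8z = 136.
Substitute r = (4, -1, 6) + t(0, -1, 2) into the plane: 116 + 20t = 136, so t = 1.
Intersection: (4, -1, 6) + 1·(0, -1, 2) = (4, -2, 8).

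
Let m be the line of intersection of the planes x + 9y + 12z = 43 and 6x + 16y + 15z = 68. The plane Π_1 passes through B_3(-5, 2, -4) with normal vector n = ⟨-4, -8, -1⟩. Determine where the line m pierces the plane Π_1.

Direction of m: (1, 9, 12) × (6, 16, 15) = (-57, 57, -38).
A point on m: solving the two plane equations with x = 7 gives (7, -4, 6).
Π_1: n·r = n·B_3 gives -4x - 8y - z = 8.
Substitute r = (7, -4, 6) + t(-57, 57, -38) into the plane: -2 + (-190)t = 8, so t = -1/19.
Intersection: (7, -4, 6) + (-1/19)·(-57, 57, -38) = (10, -7, 8).

(10, -7, 8)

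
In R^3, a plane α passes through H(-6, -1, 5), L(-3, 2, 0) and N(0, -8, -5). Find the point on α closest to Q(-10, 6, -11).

(0, 6, -5)

HL = (3, 3, -5), HN = (6, -7, -10); a normal to α is HL × HN = (-65, 0, -39).
Using H: α has equation -65x - 39z = 195.
Foot = Q − λn with λ = (n·Q − d)/|n|² = (1079 − 195)/5746 = 2/13.
Foot = (-10, 6, -11) − (2/13)·(-65, 0, -39) = (0, 6, -5).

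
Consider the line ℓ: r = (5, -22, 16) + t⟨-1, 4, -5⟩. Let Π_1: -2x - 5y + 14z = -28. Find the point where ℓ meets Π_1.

Substitute r = (5, -22, 16) + t(-1, 4, -5) into the plane: 324 + (-88)t = -28, so t = 4.
Intersection: (5, -22, 16) + 4·(-1, 4, -5) = (1, -6, -4).

(1, -6, -4)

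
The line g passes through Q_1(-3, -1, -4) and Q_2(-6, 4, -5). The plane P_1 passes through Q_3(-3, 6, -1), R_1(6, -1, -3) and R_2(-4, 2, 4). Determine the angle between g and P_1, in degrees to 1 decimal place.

5.6

A direction vector for g is Q_2 − Q_1 = (-3, 5, -1).
Q_3R_1 = (9, -7, -2), Q_3R_2 = (-1, -4, 5); a normal to P_1 is Q_3R_1 × Q_3R_2 = (-43, -43, -43).
Using Q_3: P_1 has equation -43x - 43y - 43z = -86.
sin θ = |n·v| / (|n||v|) = |-43| / (√5547 · √35) = 0.09759.
θ ≈ 5.6°.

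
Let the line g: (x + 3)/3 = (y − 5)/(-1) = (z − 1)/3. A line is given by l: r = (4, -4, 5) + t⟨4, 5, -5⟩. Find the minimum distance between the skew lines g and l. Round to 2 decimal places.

6.87

g has direction (3, -1, 3) through (-3, 5, 1).
Common perpendicular direction n = (3, -1, 3) × (4, 5, -5) = (-10, 27, 19).
With w = (4, -4, 5) − (-3, 5, 1) = (7, -9, 4), w · n = -237.
Distance = |w · n| / |n| = |-237| / √1190 ≈ 6.87.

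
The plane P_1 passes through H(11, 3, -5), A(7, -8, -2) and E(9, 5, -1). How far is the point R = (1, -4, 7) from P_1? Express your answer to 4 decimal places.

HA = (-4, -11, 3), HE = (-2, 2, 4); a normal to P_1 is HA × HE = (-50, 10, -30).
Using H: P_1 has equation -50x + 10y - 30z = -370.
n·R − d = (-50)·(1) + (10)·(-4) + (-30)·(7) − (-370) = 70; |n| = √3500.
Distance = |70| / √3500 = 70/√3500 ≈ 1.1832.

1.1832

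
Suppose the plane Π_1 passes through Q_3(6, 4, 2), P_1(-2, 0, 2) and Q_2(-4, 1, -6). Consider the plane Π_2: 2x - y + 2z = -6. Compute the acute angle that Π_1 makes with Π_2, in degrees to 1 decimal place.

Q_3P_1 = (-8, -4, 0), Q_3Q_2 = (-10, -3, -8); a normal to Π_1 is Q_3P_1 × Q_3Q_2 = (32, -64, -16).
Using Q_3: Π_1 has equation 32x - 64y - 16z = -96.
cos θ = |n₁·n₂| / (|n₁||n₂|) = |96| / (√5376 · √9).
θ = arccos(0.43644) ≈ 64.1°.

64.1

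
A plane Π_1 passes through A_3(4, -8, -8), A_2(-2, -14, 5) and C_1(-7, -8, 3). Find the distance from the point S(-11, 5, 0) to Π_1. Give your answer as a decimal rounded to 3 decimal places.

A_3A_2 = (-6, -6, 13), A_3C_1 = (-11, 0, 11); a normal to Π_1 is A_3A_2 × A_3C_1 = (-66, -77, -66).
Using A_3: Π_1 has equation -66x - 77y - 66z = 880.
n·S − d = (-66)·(-11) + (-77)·(5) + (-66)·(0) − 880 = -539; |n| = √14641.
Distance = |-539| / √14641 = 539/√14641 ≈ 4.455.

4.455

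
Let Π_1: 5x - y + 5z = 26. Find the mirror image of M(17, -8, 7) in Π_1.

(-3, -4, -13)

λ = (n·M − d)/|n|² = (128 − 26)/51 = 2.
Reflection = M − 2λn = (17, -8, 7) − 4·(5, -1, 5) = (-3, -4, -13).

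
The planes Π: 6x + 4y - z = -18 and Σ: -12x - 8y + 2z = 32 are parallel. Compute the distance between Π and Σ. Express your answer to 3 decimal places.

0.275

Rescale Σ by 1/(-2): 6x + 4y - z = -16. Then distance = |-18 − (-16)| / √53 ≈ 0.275.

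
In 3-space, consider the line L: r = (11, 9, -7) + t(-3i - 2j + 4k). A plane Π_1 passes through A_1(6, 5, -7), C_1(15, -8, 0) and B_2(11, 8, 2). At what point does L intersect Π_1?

(8, 7, -3)

A_1C_1 = (9, -13, 7), A_1B_2 = (5, 3, 9); a normal to Π_1 is A_1C_1 × A_1B_2 = (-138, -46, 92).
Using A_1: Π_1 has equation -138x - 46y + 92z = -1702.
Substitute r = (11, 9, -7) + t(-3, -2, 4) into the plane: -2576 + 874t = -1702, so t = 1.
Intersection: (11, 9, -7) + 1·(-3, -2, 4) = (8, 7, -3).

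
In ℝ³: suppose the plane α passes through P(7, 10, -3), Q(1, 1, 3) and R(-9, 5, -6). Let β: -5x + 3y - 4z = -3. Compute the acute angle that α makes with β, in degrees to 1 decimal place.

81.9

PQ = (-6, -9, 6), PR = (-16, -5, -3); a normal to α is PQ × PR = (57, -114, -114).
Using P: α has equation 57x - 114y - 114z = -399.
cos θ = |n₁·n₂| / (|n₁||n₂|) = |-171| / (√29241 · √50).
θ = arccos(0.14142) ≈ 81.9°.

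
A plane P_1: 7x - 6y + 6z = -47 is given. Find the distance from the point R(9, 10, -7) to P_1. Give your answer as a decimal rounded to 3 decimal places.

n·R − d = (7)·(9) + (-6)·(10) + (6)·(-7) − (-47) = 8; |n| = √121.
Distance = |8| / √121 = 8/√121 ≈ 0.727.

0.727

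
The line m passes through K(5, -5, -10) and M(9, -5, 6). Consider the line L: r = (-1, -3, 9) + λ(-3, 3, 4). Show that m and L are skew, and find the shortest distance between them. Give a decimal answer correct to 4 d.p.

A direction vector for m is M − K = (4, 0, 16).
Common perpendicular direction n = (4, 0, 16) × (-3, 3, 4) = (-48, -64, 12).
With w = (-1, -3, 9) − (5, -5, -10) = (-6, 2, 19), w · n = 388.
Since n ≠ 0 the lines are not parallel, and w · n = 388 ≠ 0 so they do not intersect; hence they are skew.
Distance = |w · n| / |n| = |388| / √6544 ≈ 4.7963.

4.7963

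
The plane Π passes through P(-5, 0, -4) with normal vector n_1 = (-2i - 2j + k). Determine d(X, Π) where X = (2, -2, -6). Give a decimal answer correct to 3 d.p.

4.000

Π: n_1·r = n_1·P gives -2x - 2y + z = 6.
n·X − d = (-2)·(2) + (-2)·(-2) + (1)·(-6) − 6 = -12; |n| = √9.
Distance = |-12| / √9 = 12/√9 ≈ 4.000.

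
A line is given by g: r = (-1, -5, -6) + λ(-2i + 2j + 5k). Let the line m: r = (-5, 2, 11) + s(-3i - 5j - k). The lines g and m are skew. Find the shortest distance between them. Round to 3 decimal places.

Common perpendicular direction n = (-2, 2, 5) × (-3, -5, -1) = (23, -17, 16).
With w = (-5, 2, 11) − (-1, -5, -6) = (-4, 7, 17), w · n = 61.
Distance = |w · n| / |n| = |61| / √1074 ≈ 1.861.

1.861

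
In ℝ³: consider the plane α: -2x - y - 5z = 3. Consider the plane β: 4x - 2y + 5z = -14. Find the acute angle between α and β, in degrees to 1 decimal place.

cos θ = |n₁·n₂| / (|n₁||n₂|) = |-31| / (√30 · √45).
θ = arccos(0.84371) ≈ 32.5°.

32.5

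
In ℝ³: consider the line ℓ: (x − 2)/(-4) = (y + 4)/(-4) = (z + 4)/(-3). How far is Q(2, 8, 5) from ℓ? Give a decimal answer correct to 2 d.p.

9.37

ℓ has direction (-4, -4, -3) through (2, -4, -4).
Taking (2, -4, -4) on ℓ with direction v = (-4, -4, -3): w = Q − (2, -4, -4) = (0, 12, 9), and w × v = (0, -36, 48).
Distance = |w × v| / |v| = √3600 / √41 ≈ 9.37.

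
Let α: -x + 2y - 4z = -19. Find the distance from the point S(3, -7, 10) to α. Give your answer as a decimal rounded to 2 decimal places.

8.29

n·S − d = (-1)·(3) + (2)·(-7) + (-4)·(10) − (-19) = -38; |n| = √21.
Distance = |-38| / √21 = 38/√21 ≈ 8.29.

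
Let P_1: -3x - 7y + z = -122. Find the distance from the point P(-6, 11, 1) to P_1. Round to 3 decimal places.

n·P − d = (-3)·(-6) + (-7)·(11) + (1)·(1) − (-122) = 64; |n| = √59.
Distance = |64| / √59 = 64/√59 ≈ 8.332.

8.332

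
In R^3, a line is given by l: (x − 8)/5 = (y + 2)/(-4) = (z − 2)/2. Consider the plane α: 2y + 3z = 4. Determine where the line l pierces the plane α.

l has direction (5, -4, 2) through (8, -2, 2).
Substitute r = (8, -2, 2) + t(5, -4, 2) into the plane: 2 + (-2)t = 4, so t = -1.
Intersection: (8, -2, 2) + (-1)·(5, -4, 2) = (3, 2, 0).

(3, 2, 0)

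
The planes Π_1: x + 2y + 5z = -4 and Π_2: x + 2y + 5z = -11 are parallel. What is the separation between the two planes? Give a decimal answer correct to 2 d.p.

1.28

Same normal n = (1, 2, 5) with |n| = √30; distance = |-4 − (-11)| / |n| = 7/√30 ≈ 1.28.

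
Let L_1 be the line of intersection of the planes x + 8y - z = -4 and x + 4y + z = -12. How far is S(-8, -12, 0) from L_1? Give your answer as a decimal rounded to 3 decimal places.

12.634

Direction of L_1: (1, 8, -1) × (1, 4, 1) = (12, -2, -4).
A point on L_1: solving the two plane equations with x = 4 gives (4, -2, -8).
Taking (4, -2, -8) on L_1 with direction v = (12, -2, -4): w = S − (4, -2, -8) = (-12, -10, 8), and w × v = (56, 48, 144).
Distance = |w × v| / |v| = √26176 / √164 ≈ 12.634.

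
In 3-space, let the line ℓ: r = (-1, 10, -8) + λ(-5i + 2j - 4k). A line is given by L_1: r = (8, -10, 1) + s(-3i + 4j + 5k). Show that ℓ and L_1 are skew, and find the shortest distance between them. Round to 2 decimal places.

13.35

Common perpendicular direction n = (-5, 2, -4) × (-3, 4, 5) = (26, 37, -14).
With w = (8, -10, 1) − (-1, 10, -8) = (9, -20, 9), w · n = -632.
Since n ≠ 0 the lines are not parallel, and w · n = -632 ≠ 0 so they do not intersect; hence they are skew.
Distance = |w · n| / |n| = |-632| / √2241 ≈ 13.35.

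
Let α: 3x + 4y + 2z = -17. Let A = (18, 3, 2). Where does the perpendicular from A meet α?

Foot = A − λn with λ = (n·A − d)/|n|² = (70 − (-17))/29 = 3.
Foot = (18, 3, 2) − 3·(3, 4, 2) = (9, -9, -4).

(9, -9, -4)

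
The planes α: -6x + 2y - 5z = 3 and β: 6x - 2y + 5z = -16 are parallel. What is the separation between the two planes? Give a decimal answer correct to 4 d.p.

Rescale β by 1/(-1): -6x + 2y - 5z = 16. Then distance = |3 − 16| / √65 ≈ 1.6125.

1.6125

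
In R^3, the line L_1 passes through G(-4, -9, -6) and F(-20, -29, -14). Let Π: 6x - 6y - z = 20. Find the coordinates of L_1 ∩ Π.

A direction vector for L_1 is F − G = (-16, -20, -8).
Substitute r = (-4, -9, -6) + t(-16, -20, -8) into the plane: 36 + 32t = 20, so t = -1/2.
Intersection: (-4, -9, -6) + (-1/2)·(-16, -20, -8) = (4, 1, -2).

(4, 1, -2)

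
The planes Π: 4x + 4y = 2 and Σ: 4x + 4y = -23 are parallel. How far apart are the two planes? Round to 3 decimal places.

4.419

Same normal n = (4, 4, 0) with |n| = √32; distance = |2 − (-23)| / |n| = 25/√32 ≈ 4.419.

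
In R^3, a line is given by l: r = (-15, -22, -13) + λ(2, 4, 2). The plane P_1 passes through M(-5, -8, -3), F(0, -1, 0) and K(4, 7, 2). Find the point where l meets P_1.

MF = (5, 7, 3), MK = (9, 15, 5); a normal to P_1 is MF × MK = (-10, 2, 12).
Using M: P_1 has equation -10x + 2y + 12z = -2.
Substitute r = (-15, -22, -13) + t(2, 4, 2) into the plane: -50 + 12t = -2, so t = 4.
Intersection: (-15, -22, -13) + 4·(2, 4, 2) = (-7, -6, -5).

(-7, -6, -5)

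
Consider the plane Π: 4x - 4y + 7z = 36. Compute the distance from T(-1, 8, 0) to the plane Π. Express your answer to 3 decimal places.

8.000

n·T − d = (4)·(-1) + (-4)·(8) + (7)·(0) − 36 = -72; |n| = √81.
Distance = |-72| / √81 = 72/√81 ≈ 8.000.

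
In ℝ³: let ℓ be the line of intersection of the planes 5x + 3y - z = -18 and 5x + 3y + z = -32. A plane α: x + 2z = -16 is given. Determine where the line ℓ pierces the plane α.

Direction of ℓ: (5, 3, -1) × (5, 3, 1) = (6, -10, 0).
A point on ℓ: solving the two plane equations with x = -8 gives (-8, 5, -7).
Substitute r = (-8, 5, -7) + t(6, -10, 0) into the plane: -22 + 6t = -16, so t = 1.
Intersection: (-8, 5, -7) + 1·(6, -10, 0) = (-2, -5, -7).

(-2, -5, -7)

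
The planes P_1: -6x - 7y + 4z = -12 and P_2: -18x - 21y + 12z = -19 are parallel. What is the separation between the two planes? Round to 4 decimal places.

0.5639

Rescale P_2 by 1/3: -6x - 7y + 4z = -19/3. Then distance = |-12 − (-19/3)| / √101 ≈ 0.5639.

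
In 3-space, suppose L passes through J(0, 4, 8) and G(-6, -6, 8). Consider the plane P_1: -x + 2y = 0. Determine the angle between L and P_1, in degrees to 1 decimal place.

32.5

A direction vector for L is G − J = (-6, -10, 0).
sin θ = |n·v| / (|n||v|) = |-14| / (√5 · √136) = 0.53688.
θ ≈ 32.5°.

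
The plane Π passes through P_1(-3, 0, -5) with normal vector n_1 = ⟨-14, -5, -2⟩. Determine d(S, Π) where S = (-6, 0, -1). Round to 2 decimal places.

Π: n_1·r = n_1·P_1 gives -14x - 5y - 2z = 52.
n·S − d = (-14)·(-6) + (-5)·(0) + (-2)·(-1) − 52 = 34; |n| = √225.
Distance = |34| / √225 = 34/√225 ≈ 2.27.

2.27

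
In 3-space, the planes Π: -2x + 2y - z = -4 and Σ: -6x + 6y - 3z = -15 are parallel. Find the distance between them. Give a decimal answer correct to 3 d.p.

0.333

Rescale Σ by 1/3: -2x + 2y - z = -5. Then distance = |-4 − (-5)| / √9 ≈ 0.333.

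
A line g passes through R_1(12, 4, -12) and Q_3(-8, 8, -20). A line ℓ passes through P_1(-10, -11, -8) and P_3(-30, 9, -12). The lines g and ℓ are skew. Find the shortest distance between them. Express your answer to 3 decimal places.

A direction vector for g is Q_3 − R_1 = (-20, 4, -8).
A direction vector for ℓ is P_3 − P_1 = (-20, 20, -4).
Common perpendicular direction n = (-20, 4, -8) × (-20, 20, -4) = (144, 80, -320).
With w = (-10, -11, -8) − (12, 4, -12) = (-22, -15, 4), w · n = -5648.
Distance = |w · n| / |n| = |-5648| / √129536 ≈ 15.693.

15.693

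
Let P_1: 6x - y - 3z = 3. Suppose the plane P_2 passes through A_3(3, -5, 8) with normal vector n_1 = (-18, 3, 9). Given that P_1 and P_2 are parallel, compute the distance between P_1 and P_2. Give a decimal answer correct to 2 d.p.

P_2: n_1·r = n_1·A_3 gives -18x + 3y + 9z = 3.
Rescale P_2 by 1/(-3): 6x - y - 3z = -1. Then distance = |3 − (-1)| / √46 ≈ 0.59.

0.59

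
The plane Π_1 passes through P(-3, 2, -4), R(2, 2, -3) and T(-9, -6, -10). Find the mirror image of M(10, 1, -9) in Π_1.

(8, -5, 1)

PR = (5, 0, 1), PT = (-6, -8, -6); a normal to Π_1 is PR × PT = (8, 24, -40).
Using P: Π_1 has equation 8x + 24y - 40z = 184.
λ = (n·M − d)/|n|² = (464 − 184)/2240 = 1/8.
Reflection = M − 2λn = (10, 1, -9) − (1/4)·(8, 24, -40) = (8, -5, 1).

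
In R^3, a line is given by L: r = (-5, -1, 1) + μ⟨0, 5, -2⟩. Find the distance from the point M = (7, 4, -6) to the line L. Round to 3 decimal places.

Taking (-5, -1, 1) on L with direction v = (0, 5, -2): w = M − (-5, -1, 1) = (12, 5, -7), and w × v = (25, 24, 60).
Distance = |w × v| / |v| = √4801 / √29 ≈ 12.867.

12.867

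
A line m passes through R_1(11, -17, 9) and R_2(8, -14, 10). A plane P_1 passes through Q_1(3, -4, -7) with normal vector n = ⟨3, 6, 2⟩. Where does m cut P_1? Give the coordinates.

(5, -11, 11)

A direction vector for m is R_2 − R_1 = (-3, 3, 1).
P_1: n·r = n·Q_1 gives 3x + 6y + 2z = -29.
Substitute r = (11, -17, 9) + t(-3, 3, 1) into the plane: -51 + 11t = -29, so t = 2.
Intersection: (11, -17, 9) + 2·(-3, 3, 1) = (5, -11, 11).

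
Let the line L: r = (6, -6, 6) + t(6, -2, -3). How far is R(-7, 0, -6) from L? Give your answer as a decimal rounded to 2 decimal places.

17.01

Taking (6, -6, 6) on L with direction v = (6, -2, -3): w = R − (6, -6, 6) = (-13, 6, -12), and w × v = (-42, -111, -10).
Distance = |w × v| / |v| = √14185 / √49 ≈ 17.01.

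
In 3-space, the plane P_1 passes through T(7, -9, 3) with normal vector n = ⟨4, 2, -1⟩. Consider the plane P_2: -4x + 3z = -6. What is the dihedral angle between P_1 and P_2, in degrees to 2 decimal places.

33.98

P_1: n·r = n·T gives 4x + 2y - z = 7.
cos θ = |n₁·n₂| / (|n₁||n₂|) = |-19| / (√21 · √25).
θ = arccos(0.82923) ≈ 33.98°.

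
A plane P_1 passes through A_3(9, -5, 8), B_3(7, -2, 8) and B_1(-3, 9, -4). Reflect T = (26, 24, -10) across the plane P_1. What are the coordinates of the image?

(-28, -12, 2)

A_3B_3 = (-2, 3, 0), A_3B_1 = (-12, 14, -12); a normal to P_1 is A_3B_3 × A_3B_1 = (-36, -24, 8).
Using A_3: P_1 has equation -36x - 24y + 8z = -140.
λ = (n·T − d)/|n|² = (-1592 − (-140))/1936 = -3/4.
Reflection = T − 2λn = (26, 24, -10) − (-3/2)·(-36, -24, 8) = (-28, -12, 2).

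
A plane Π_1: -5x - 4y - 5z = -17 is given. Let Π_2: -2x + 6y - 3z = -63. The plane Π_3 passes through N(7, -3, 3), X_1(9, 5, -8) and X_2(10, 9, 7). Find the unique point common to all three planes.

NX_1 = (2, 8, -11), NX_2 = (3, 12, 4); a normal to Π_3 is NX_1 × NX_2 = (164, -41, 0).
Using N: Π_3 has equation 164x - 41y = 1271.
Solving the 3×3 linear system -5x - 4y - 5z = -17, -2x + 6y - 3z = -63, 164x - 41y = 1271 (e.g. by elimination or Cramer's rule, determinant = 7093) gives (6, -7, 3).

(6, -7, 3)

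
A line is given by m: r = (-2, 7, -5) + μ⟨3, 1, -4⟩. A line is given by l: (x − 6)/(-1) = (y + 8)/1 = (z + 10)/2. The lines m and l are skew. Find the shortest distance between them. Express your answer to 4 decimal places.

7.7506

l has direction (-1, 1, 2) through (6, -8, -10).
Common perpendicular direction n = (3, 1, -4) × (-1, 1, 2) = (6, -2, 4).
With w = (6, -8, -10) − (-2, 7, -5) = (8, -15, -5), w · n = 58.
Distance = |w · n| / |n| = |58| / √56 ≈ 7.7506.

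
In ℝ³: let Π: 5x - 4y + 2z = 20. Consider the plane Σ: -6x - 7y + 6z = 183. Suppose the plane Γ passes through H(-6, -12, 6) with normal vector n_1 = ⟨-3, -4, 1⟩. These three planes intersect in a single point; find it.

(-8, -9, 12)

Γ: n_1·r = n_1·H gives -3x - 4y + z = 72.
Solving the 3×3 linear system 5x - 4y + 2z = 20, -6x - 7y + 6z = 183, -3x - 4y + z = 72 (e.g. by elimination or Cramer's rule, determinant = 139) gives (-8, -9, 12).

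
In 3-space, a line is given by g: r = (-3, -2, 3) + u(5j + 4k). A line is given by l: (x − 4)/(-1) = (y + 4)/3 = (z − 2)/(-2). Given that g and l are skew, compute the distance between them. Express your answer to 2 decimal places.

l has direction (-1, 3, -2) through (4, -4, 2).
Common perpendicular direction n = (0, 5, 4) × (-1, 3, -2) = (-22, -4, 5).
With w = (4, -4, 2) − (-3, -2, 3) = (7, -2, -1), w · n = -151.
Distance = |w · n| / |n| = |-151| / √525 ≈ 6.59.

6.59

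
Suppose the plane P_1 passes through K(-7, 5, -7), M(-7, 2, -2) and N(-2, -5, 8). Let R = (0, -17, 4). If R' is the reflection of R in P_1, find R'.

KM = (0, -3, 5), KN = (5, -10, 15); a normal to P_1 is KM × KN = (5, 25, 15).
Using K: P_1 has equation 5x + 25y + 15z = -15.
λ = (n·R − d)/|n|² = (-365 − (-15))/875 = -2/5.
Reflection = R − 2λn = (0, -17, 4) − (-4/5)·(5, 25, 15) = (4, 3, 16).

(4, 3, 16)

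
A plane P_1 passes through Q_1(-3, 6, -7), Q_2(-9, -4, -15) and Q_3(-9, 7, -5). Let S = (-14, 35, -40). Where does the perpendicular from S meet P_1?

Q_1Q_2 = (-6, -10, -8), Q_1Q_3 = (-6, 1, 2); a normal to P_1 is Q_1Q_2 × Q_1Q_3 = (-12, 60, -66).
Using Q_1: P_1 has equation -12x + 60y - 66z = 858.
Foot = S − λn with λ = (n·S − d)/|n|² = (4908 − 858)/8100 = 1/2.
Foot = (-14, 35, -40) − (1/2)·(-12, 60, -66) = (-8, 5, -7).

(-8, 5, -7)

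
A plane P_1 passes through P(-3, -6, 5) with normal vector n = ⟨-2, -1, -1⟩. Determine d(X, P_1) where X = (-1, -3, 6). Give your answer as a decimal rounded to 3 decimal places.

3.266

P_1: n·r = n·P gives -2x - y - z = 7.
n·X − d = (-2)·(-1) + (-1)·(-3) + (-1)·(6) − 7 = -8; |n| = √6.
Distance = |-8| / √6 = 8/√6 ≈ 3.266.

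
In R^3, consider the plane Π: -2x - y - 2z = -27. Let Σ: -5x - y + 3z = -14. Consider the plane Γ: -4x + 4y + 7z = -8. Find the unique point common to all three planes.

(9, -7, 8)

Solving the 3×3 linear system -2x - y - 2z = -27, -5x - y + 3z = -14, -4x + 4y + 7z = -8 (e.g. by elimination or Cramer's rule, determinant = 63) gives (9, -7, 8).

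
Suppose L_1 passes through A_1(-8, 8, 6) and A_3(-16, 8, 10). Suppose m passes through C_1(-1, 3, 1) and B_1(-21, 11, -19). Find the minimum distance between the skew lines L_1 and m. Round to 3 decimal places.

A direction vector for L_1 is A_3 − A_1 = (-8, 0, 4).
A direction vector for m is B_1 − C_1 = (-20, 8, -20).
Common perpendicular direction n = (-8, 0, 4) × (-20, 8, -20) = (-32, -240, -64).
With w = (-1, 3, 1) − (-8, 8, 6) = (7, -5, -5), w · n = 1296.
Distance = |w · n| / |n| = |1296| / √62720 ≈ 5.175.

5.175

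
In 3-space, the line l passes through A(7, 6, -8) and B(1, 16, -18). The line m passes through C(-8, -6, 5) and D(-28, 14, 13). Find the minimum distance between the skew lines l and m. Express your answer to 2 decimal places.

16.04

A direction vector for l is B − A = (-6, 10, -10).
A direction vector for m is D − C = (-20, 20, 8).
Common perpendicular direction n = (-6, 10, -10) × (-20, 20, 8) = (280, 248, 80).
With w = (-8, -6, 5) − (7, 6, -8) = (-15, -12, 13), w · n = -6136.
Distance = |w · n| / |n| = |-6136| / √146304 ≈ 16.04.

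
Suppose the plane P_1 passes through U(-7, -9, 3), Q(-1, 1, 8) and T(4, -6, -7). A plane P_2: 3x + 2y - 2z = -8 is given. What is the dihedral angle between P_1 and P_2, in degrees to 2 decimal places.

84.86

UQ = (6, 10, 5), UT = (11, 3, -10); a normal to P_1 is UQ × UT = (-115, 115, -92).
Using U: P_1 has equation -115x + 115y - 92z = -506.
cos θ = |n₁·n₂| / (|n₁||n₂|) = |69| / (√34914 · √17).
θ = arccos(0.08956) ≈ 84.86°.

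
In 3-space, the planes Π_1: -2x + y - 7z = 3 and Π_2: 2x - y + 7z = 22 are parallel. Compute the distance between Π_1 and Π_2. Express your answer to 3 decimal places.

Rescale Π_2 by 1/(-1): -2x + y - 7z = -22. Then distance = |3 − (-22)| / √54 ≈ 3.402.

3.402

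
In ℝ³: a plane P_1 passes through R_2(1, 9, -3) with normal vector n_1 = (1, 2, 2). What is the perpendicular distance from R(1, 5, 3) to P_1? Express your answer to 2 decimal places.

P_1: n_1·r = n_1·R_2 gives x + 2y + 2z = 13.
n·R − d = (1)·(1) + (2)·(5) + (2)·(3) − 13 = 4; |n| = √9.
Distance = |4| / √9 = 4/√9 ≈ 1.33.

1.33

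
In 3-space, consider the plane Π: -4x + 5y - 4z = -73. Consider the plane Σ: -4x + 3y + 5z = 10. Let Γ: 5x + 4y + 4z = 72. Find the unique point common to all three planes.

(8, -1, 9)

Solving the 3×3 linear system -4x + 5y - 4z = -73, -4x + 3y + 5z = 10, 5x + 4y + 4z = 72 (e.g. by elimination or Cramer's rule, determinant = 361) gives (8, -1, 9).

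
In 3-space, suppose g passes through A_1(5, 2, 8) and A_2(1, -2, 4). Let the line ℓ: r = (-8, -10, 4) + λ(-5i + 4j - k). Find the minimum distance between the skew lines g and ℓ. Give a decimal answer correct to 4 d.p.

A direction vector for g is A_2 − A_1 = (-4, -4, -4).
Common perpendicular direction n = (-4, -4, -4) × (-5, 4, -1) = (20, 16, -36).
With w = (-8, -10, 4) − (5, 2, 8) = (-13, -12, -4), w · n = -308.
Distance = |w · n| / |n| = |-308| / √1952 ≈ 6.9713.

6.9713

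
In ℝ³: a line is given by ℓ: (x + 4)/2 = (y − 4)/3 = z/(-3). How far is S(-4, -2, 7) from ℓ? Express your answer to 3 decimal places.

ℓ has direction (2, 3, -3) through (-4, 4, 0).
Taking (-4, 4, 0) on ℓ with direction v = (2, 3, -3): w = S − (-4, 4, 0) = (0, -6, 7), and w × v = (-3, 14, 12).
Distance = |w × v| / |v| = √349 / √22 ≈ 3.983.

3.983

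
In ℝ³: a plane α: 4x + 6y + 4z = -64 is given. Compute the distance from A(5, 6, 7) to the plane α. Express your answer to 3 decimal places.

n·A − d = (4)·(5) + (6)·(6) + (4)·(7) − (-64) = 148; |n| = √68.
Distance = |148| / √68 = 148/√68 ≈ 17.948.

17.948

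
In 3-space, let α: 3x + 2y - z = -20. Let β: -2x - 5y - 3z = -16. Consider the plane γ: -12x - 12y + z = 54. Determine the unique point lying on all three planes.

Solving the 3×3 linear system 3x + 2y - z = -20, -2x - 5y - 3z = -16, -12x - 12y + z = 54 (e.g. by elimination or Cramer's rule, determinant = -11) gives (-6, 2, 6).

(-6, 2, 6)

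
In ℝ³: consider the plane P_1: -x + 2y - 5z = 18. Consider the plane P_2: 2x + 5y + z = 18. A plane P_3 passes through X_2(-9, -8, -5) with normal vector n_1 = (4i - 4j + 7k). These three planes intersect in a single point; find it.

P_3: n_1·r = n_1·X_2 gives 4x - 4y + 7z = -39.
Solving the 3×3 linear system -x + 2y - 5z = 18, 2x + 5y + z = 18, 4x - 4y + 7z = -39 (e.g. by elimination or Cramer's rule, determinant = 81) gives (-3, 5, -1).

(-3, 5, -1)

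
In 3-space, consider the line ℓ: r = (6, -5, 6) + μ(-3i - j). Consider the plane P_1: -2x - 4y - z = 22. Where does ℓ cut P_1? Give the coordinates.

Substitute r = (6, -5, 6) + t(-3, -1, 0) into the plane: 2 + 10t = 22, so t = 2.
Intersection: (6, -5, 6) + 2·(-3, -1, 0) = (0, -7, 6).

(0, -7, 6)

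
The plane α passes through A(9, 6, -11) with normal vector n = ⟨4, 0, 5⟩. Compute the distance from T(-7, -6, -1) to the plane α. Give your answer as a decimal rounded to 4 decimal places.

α: n·r = n·A gives 4x + 5z = -19.
n·T − d = (4)·(-7) + (0)·(-6) + (5)·(-1) − (-19) = -14; |n| = √41.
Distance = |-14| / √41 = 14/√41 ≈ 2.1864.

2.1864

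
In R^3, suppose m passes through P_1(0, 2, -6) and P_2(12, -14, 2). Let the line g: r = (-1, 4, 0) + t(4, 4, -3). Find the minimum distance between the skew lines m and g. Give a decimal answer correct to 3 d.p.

6.000

A direction vector for m is P_2 − P_1 = (12, -16, 8).
Common perpendicular direction n = (12, -16, 8) × (4, 4, -3) = (16, 68, 112).
With w = (-1, 4, 0) − (0, 2, -6) = (-1, 2, 6), w · n = 792.
Distance = |w · n| / |n| = |792| / √17424 ≈ 6.000.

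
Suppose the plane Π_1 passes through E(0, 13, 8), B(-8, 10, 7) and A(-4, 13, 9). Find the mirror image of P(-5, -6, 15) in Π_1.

EB = (-8, -3, -1), EA = (-4, 0, 1); a normal to Π_1 is EB × EA = (-3, 12, -12).
Using E: Π_1 has equation -3x + 12y - 12z = 60.
λ = (n·P − d)/|n|² = (-237 − 60)/297 = -1.
Reflection = P − 2λn = (-5, -6, 15) − (-2)·(-3, 12, -12) = (-11, 18, -9).

(-11, 18, -9)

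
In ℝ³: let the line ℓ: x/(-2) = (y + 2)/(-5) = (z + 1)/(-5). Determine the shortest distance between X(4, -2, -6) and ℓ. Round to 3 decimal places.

5.971

ℓ has direction (-2, -5, -5) through (0, -2, -1).
Taking (0, -2, -1) on ℓ with direction v = (-2, -5, -5): w = X − (0, -2, -1) = (4, 0, -5), and w × v = (-25, 30, -20).
Distance = |w × v| / |v| = √1925 / √54 ≈ 5.971.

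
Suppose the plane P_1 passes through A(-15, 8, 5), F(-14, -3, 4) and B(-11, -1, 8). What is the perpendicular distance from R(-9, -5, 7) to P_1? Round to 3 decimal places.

AF = (1, -11, -1), AB = (4, -9, 3); a normal to P_1 is AF × AB = (-42, -7, 35).
Using A: P_1 has equation -42x - 7y + 35z = 749.
n·R − d = (-42)·(-9) + (-7)·(-5) + (35)·(7) − 749 = -91; |n| = √3038.
Distance = |-91| / √3038 = 91/√3038 ≈ 1.651.

1.651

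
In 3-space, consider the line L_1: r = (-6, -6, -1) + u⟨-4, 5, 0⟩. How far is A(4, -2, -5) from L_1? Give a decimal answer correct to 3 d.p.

11.056

Taking (-6, -6, -1) on L_1 with direction v = (-4, 5, 0): w = A − (-6, -6, -1) = (10, 4, -4), and w × v = (20, 16, 66).
Distance = |w × v| / |v| = √5012 / √41 ≈ 11.056.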